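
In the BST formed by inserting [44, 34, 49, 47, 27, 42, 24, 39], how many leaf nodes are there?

Tree built from: [44, 34, 49, 47, 27, 42, 24, 39]
Tree (level-order array): [44, 34, 49, 27, 42, 47, None, 24, None, 39]
Rule: A leaf has 0 children.
Per-node child counts:
  node 44: 2 child(ren)
  node 34: 2 child(ren)
  node 27: 1 child(ren)
  node 24: 0 child(ren)
  node 42: 1 child(ren)
  node 39: 0 child(ren)
  node 49: 1 child(ren)
  node 47: 0 child(ren)
Matching nodes: [24, 39, 47]
Count of leaf nodes: 3


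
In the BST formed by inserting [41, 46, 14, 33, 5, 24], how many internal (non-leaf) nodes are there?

Tree built from: [41, 46, 14, 33, 5, 24]
Tree (level-order array): [41, 14, 46, 5, 33, None, None, None, None, 24]
Rule: An internal node has at least one child.
Per-node child counts:
  node 41: 2 child(ren)
  node 14: 2 child(ren)
  node 5: 0 child(ren)
  node 33: 1 child(ren)
  node 24: 0 child(ren)
  node 46: 0 child(ren)
Matching nodes: [41, 14, 33]
Count of internal (non-leaf) nodes: 3


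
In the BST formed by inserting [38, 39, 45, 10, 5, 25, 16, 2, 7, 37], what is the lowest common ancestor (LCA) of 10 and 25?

Tree insertion order: [38, 39, 45, 10, 5, 25, 16, 2, 7, 37]
Tree (level-order array): [38, 10, 39, 5, 25, None, 45, 2, 7, 16, 37]
In a BST, the LCA of p=10, q=25 is the first node v on the
root-to-leaf path with p <= v <= q (go left if both < v, right if both > v).
Walk from root:
  at 38: both 10 and 25 < 38, go left
  at 10: 10 <= 10 <= 25, this is the LCA
LCA = 10


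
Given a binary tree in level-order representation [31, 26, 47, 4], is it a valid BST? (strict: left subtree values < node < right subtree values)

Level-order array: [31, 26, 47, 4]
Validate using subtree bounds (lo, hi): at each node, require lo < value < hi,
then recurse left with hi=value and right with lo=value.
Preorder trace (stopping at first violation):
  at node 31 with bounds (-inf, +inf): OK
  at node 26 with bounds (-inf, 31): OK
  at node 4 with bounds (-inf, 26): OK
  at node 47 with bounds (31, +inf): OK
No violation found at any node.
Result: Valid BST


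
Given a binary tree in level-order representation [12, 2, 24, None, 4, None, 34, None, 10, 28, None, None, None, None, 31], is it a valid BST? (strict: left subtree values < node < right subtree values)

Level-order array: [12, 2, 24, None, 4, None, 34, None, 10, 28, None, None, None, None, 31]
Validate using subtree bounds (lo, hi): at each node, require lo < value < hi,
then recurse left with hi=value and right with lo=value.
Preorder trace (stopping at first violation):
  at node 12 with bounds (-inf, +inf): OK
  at node 2 with bounds (-inf, 12): OK
  at node 4 with bounds (2, 12): OK
  at node 10 with bounds (4, 12): OK
  at node 24 with bounds (12, +inf): OK
  at node 34 with bounds (24, +inf): OK
  at node 28 with bounds (24, 34): OK
  at node 31 with bounds (28, 34): OK
No violation found at any node.
Result: Valid BST


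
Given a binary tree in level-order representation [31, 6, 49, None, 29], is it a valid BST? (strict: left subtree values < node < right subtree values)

Level-order array: [31, 6, 49, None, 29]
Validate using subtree bounds (lo, hi): at each node, require lo < value < hi,
then recurse left with hi=value and right with lo=value.
Preorder trace (stopping at first violation):
  at node 31 with bounds (-inf, +inf): OK
  at node 6 with bounds (-inf, 31): OK
  at node 29 with bounds (6, 31): OK
  at node 49 with bounds (31, +inf): OK
No violation found at any node.
Result: Valid BST


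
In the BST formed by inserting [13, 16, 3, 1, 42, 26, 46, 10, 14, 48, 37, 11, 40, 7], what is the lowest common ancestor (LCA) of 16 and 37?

Tree insertion order: [13, 16, 3, 1, 42, 26, 46, 10, 14, 48, 37, 11, 40, 7]
Tree (level-order array): [13, 3, 16, 1, 10, 14, 42, None, None, 7, 11, None, None, 26, 46, None, None, None, None, None, 37, None, 48, None, 40]
In a BST, the LCA of p=16, q=37 is the first node v on the
root-to-leaf path with p <= v <= q (go left if both < v, right if both > v).
Walk from root:
  at 13: both 16 and 37 > 13, go right
  at 16: 16 <= 16 <= 37, this is the LCA
LCA = 16


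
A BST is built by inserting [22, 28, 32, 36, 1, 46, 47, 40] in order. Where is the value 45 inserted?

Starting tree (level order): [22, 1, 28, None, None, None, 32, None, 36, None, 46, 40, 47]
Insertion path: 22 -> 28 -> 32 -> 36 -> 46 -> 40
Result: insert 45 as right child of 40
Final tree (level order): [22, 1, 28, None, None, None, 32, None, 36, None, 46, 40, 47, None, 45]


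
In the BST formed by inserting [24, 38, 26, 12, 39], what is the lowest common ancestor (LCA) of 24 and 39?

Tree insertion order: [24, 38, 26, 12, 39]
Tree (level-order array): [24, 12, 38, None, None, 26, 39]
In a BST, the LCA of p=24, q=39 is the first node v on the
root-to-leaf path with p <= v <= q (go left if both < v, right if both > v).
Walk from root:
  at 24: 24 <= 24 <= 39, this is the LCA
LCA = 24


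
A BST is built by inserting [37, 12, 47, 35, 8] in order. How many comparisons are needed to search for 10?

Search path for 10: 37 -> 12 -> 8
Found: False
Comparisons: 3


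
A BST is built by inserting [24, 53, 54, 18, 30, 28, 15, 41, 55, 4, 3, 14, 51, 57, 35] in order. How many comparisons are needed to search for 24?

Search path for 24: 24
Found: True
Comparisons: 1


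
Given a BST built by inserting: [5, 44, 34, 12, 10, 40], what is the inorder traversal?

Tree insertion order: [5, 44, 34, 12, 10, 40]
Tree (level-order array): [5, None, 44, 34, None, 12, 40, 10]
Inorder traversal: [5, 10, 12, 34, 40, 44]


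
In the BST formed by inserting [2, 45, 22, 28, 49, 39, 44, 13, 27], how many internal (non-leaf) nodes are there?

Tree built from: [2, 45, 22, 28, 49, 39, 44, 13, 27]
Tree (level-order array): [2, None, 45, 22, 49, 13, 28, None, None, None, None, 27, 39, None, None, None, 44]
Rule: An internal node has at least one child.
Per-node child counts:
  node 2: 1 child(ren)
  node 45: 2 child(ren)
  node 22: 2 child(ren)
  node 13: 0 child(ren)
  node 28: 2 child(ren)
  node 27: 0 child(ren)
  node 39: 1 child(ren)
  node 44: 0 child(ren)
  node 49: 0 child(ren)
Matching nodes: [2, 45, 22, 28, 39]
Count of internal (non-leaf) nodes: 5


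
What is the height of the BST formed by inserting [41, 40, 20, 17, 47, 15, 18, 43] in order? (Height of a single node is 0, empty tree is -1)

Insertion order: [41, 40, 20, 17, 47, 15, 18, 43]
Tree (level-order array): [41, 40, 47, 20, None, 43, None, 17, None, None, None, 15, 18]
Compute height bottom-up (empty subtree = -1):
  height(15) = 1 + max(-1, -1) = 0
  height(18) = 1 + max(-1, -1) = 0
  height(17) = 1 + max(0, 0) = 1
  height(20) = 1 + max(1, -1) = 2
  height(40) = 1 + max(2, -1) = 3
  height(43) = 1 + max(-1, -1) = 0
  height(47) = 1 + max(0, -1) = 1
  height(41) = 1 + max(3, 1) = 4
Height = 4


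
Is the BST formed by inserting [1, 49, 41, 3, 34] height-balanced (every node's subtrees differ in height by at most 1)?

Tree (level-order array): [1, None, 49, 41, None, 3, None, None, 34]
Definition: a tree is height-balanced if, at every node, |h(left) - h(right)| <= 1 (empty subtree has height -1).
Bottom-up per-node check:
  node 34: h_left=-1, h_right=-1, diff=0 [OK], height=0
  node 3: h_left=-1, h_right=0, diff=1 [OK], height=1
  node 41: h_left=1, h_right=-1, diff=2 [FAIL (|1--1|=2 > 1)], height=2
  node 49: h_left=2, h_right=-1, diff=3 [FAIL (|2--1|=3 > 1)], height=3
  node 1: h_left=-1, h_right=3, diff=4 [FAIL (|-1-3|=4 > 1)], height=4
Node 41 violates the condition: |1 - -1| = 2 > 1.
Result: Not balanced


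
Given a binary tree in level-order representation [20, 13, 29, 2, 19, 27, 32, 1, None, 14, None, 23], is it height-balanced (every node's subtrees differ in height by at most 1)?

Tree (level-order array): [20, 13, 29, 2, 19, 27, 32, 1, None, 14, None, 23]
Definition: a tree is height-balanced if, at every node, |h(left) - h(right)| <= 1 (empty subtree has height -1).
Bottom-up per-node check:
  node 1: h_left=-1, h_right=-1, diff=0 [OK], height=0
  node 2: h_left=0, h_right=-1, diff=1 [OK], height=1
  node 14: h_left=-1, h_right=-1, diff=0 [OK], height=0
  node 19: h_left=0, h_right=-1, diff=1 [OK], height=1
  node 13: h_left=1, h_right=1, diff=0 [OK], height=2
  node 23: h_left=-1, h_right=-1, diff=0 [OK], height=0
  node 27: h_left=0, h_right=-1, diff=1 [OK], height=1
  node 32: h_left=-1, h_right=-1, diff=0 [OK], height=0
  node 29: h_left=1, h_right=0, diff=1 [OK], height=2
  node 20: h_left=2, h_right=2, diff=0 [OK], height=3
All nodes satisfy the balance condition.
Result: Balanced


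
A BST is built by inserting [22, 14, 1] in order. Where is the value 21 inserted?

Starting tree (level order): [22, 14, None, 1]
Insertion path: 22 -> 14
Result: insert 21 as right child of 14
Final tree (level order): [22, 14, None, 1, 21]


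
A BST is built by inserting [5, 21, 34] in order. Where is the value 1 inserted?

Starting tree (level order): [5, None, 21, None, 34]
Insertion path: 5
Result: insert 1 as left child of 5
Final tree (level order): [5, 1, 21, None, None, None, 34]


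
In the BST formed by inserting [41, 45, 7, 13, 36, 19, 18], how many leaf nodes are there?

Tree built from: [41, 45, 7, 13, 36, 19, 18]
Tree (level-order array): [41, 7, 45, None, 13, None, None, None, 36, 19, None, 18]
Rule: A leaf has 0 children.
Per-node child counts:
  node 41: 2 child(ren)
  node 7: 1 child(ren)
  node 13: 1 child(ren)
  node 36: 1 child(ren)
  node 19: 1 child(ren)
  node 18: 0 child(ren)
  node 45: 0 child(ren)
Matching nodes: [18, 45]
Count of leaf nodes: 2


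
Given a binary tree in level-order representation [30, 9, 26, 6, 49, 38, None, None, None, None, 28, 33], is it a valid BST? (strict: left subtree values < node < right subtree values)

Level-order array: [30, 9, 26, 6, 49, 38, None, None, None, None, 28, 33]
Validate using subtree bounds (lo, hi): at each node, require lo < value < hi,
then recurse left with hi=value and right with lo=value.
Preorder trace (stopping at first violation):
  at node 30 with bounds (-inf, +inf): OK
  at node 9 with bounds (-inf, 30): OK
  at node 6 with bounds (-inf, 9): OK
  at node 49 with bounds (9, 30): VIOLATION
Node 49 violates its bound: not (9 < 49 < 30).
Result: Not a valid BST


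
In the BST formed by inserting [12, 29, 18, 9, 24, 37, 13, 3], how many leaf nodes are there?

Tree built from: [12, 29, 18, 9, 24, 37, 13, 3]
Tree (level-order array): [12, 9, 29, 3, None, 18, 37, None, None, 13, 24]
Rule: A leaf has 0 children.
Per-node child counts:
  node 12: 2 child(ren)
  node 9: 1 child(ren)
  node 3: 0 child(ren)
  node 29: 2 child(ren)
  node 18: 2 child(ren)
  node 13: 0 child(ren)
  node 24: 0 child(ren)
  node 37: 0 child(ren)
Matching nodes: [3, 13, 24, 37]
Count of leaf nodes: 4


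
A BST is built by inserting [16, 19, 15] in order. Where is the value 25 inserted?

Starting tree (level order): [16, 15, 19]
Insertion path: 16 -> 19
Result: insert 25 as right child of 19
Final tree (level order): [16, 15, 19, None, None, None, 25]


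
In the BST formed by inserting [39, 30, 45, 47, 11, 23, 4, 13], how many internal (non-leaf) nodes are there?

Tree built from: [39, 30, 45, 47, 11, 23, 4, 13]
Tree (level-order array): [39, 30, 45, 11, None, None, 47, 4, 23, None, None, None, None, 13]
Rule: An internal node has at least one child.
Per-node child counts:
  node 39: 2 child(ren)
  node 30: 1 child(ren)
  node 11: 2 child(ren)
  node 4: 0 child(ren)
  node 23: 1 child(ren)
  node 13: 0 child(ren)
  node 45: 1 child(ren)
  node 47: 0 child(ren)
Matching nodes: [39, 30, 11, 23, 45]
Count of internal (non-leaf) nodes: 5


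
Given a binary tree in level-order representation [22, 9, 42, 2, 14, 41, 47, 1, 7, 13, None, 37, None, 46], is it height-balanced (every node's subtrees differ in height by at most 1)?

Tree (level-order array): [22, 9, 42, 2, 14, 41, 47, 1, 7, 13, None, 37, None, 46]
Definition: a tree is height-balanced if, at every node, |h(left) - h(right)| <= 1 (empty subtree has height -1).
Bottom-up per-node check:
  node 1: h_left=-1, h_right=-1, diff=0 [OK], height=0
  node 7: h_left=-1, h_right=-1, diff=0 [OK], height=0
  node 2: h_left=0, h_right=0, diff=0 [OK], height=1
  node 13: h_left=-1, h_right=-1, diff=0 [OK], height=0
  node 14: h_left=0, h_right=-1, diff=1 [OK], height=1
  node 9: h_left=1, h_right=1, diff=0 [OK], height=2
  node 37: h_left=-1, h_right=-1, diff=0 [OK], height=0
  node 41: h_left=0, h_right=-1, diff=1 [OK], height=1
  node 46: h_left=-1, h_right=-1, diff=0 [OK], height=0
  node 47: h_left=0, h_right=-1, diff=1 [OK], height=1
  node 42: h_left=1, h_right=1, diff=0 [OK], height=2
  node 22: h_left=2, h_right=2, diff=0 [OK], height=3
All nodes satisfy the balance condition.
Result: Balanced


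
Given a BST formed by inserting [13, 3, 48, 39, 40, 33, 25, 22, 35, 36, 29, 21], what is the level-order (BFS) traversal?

Tree insertion order: [13, 3, 48, 39, 40, 33, 25, 22, 35, 36, 29, 21]
Tree (level-order array): [13, 3, 48, None, None, 39, None, 33, 40, 25, 35, None, None, 22, 29, None, 36, 21]
BFS from the root, enqueuing left then right child of each popped node:
  queue [13] -> pop 13, enqueue [3, 48], visited so far: [13]
  queue [3, 48] -> pop 3, enqueue [none], visited so far: [13, 3]
  queue [48] -> pop 48, enqueue [39], visited so far: [13, 3, 48]
  queue [39] -> pop 39, enqueue [33, 40], visited so far: [13, 3, 48, 39]
  queue [33, 40] -> pop 33, enqueue [25, 35], visited so far: [13, 3, 48, 39, 33]
  queue [40, 25, 35] -> pop 40, enqueue [none], visited so far: [13, 3, 48, 39, 33, 40]
  queue [25, 35] -> pop 25, enqueue [22, 29], visited so far: [13, 3, 48, 39, 33, 40, 25]
  queue [35, 22, 29] -> pop 35, enqueue [36], visited so far: [13, 3, 48, 39, 33, 40, 25, 35]
  queue [22, 29, 36] -> pop 22, enqueue [21], visited so far: [13, 3, 48, 39, 33, 40, 25, 35, 22]
  queue [29, 36, 21] -> pop 29, enqueue [none], visited so far: [13, 3, 48, 39, 33, 40, 25, 35, 22, 29]
  queue [36, 21] -> pop 36, enqueue [none], visited so far: [13, 3, 48, 39, 33, 40, 25, 35, 22, 29, 36]
  queue [21] -> pop 21, enqueue [none], visited so far: [13, 3, 48, 39, 33, 40, 25, 35, 22, 29, 36, 21]
Result: [13, 3, 48, 39, 33, 40, 25, 35, 22, 29, 36, 21]


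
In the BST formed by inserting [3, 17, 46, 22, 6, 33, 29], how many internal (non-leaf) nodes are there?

Tree built from: [3, 17, 46, 22, 6, 33, 29]
Tree (level-order array): [3, None, 17, 6, 46, None, None, 22, None, None, 33, 29]
Rule: An internal node has at least one child.
Per-node child counts:
  node 3: 1 child(ren)
  node 17: 2 child(ren)
  node 6: 0 child(ren)
  node 46: 1 child(ren)
  node 22: 1 child(ren)
  node 33: 1 child(ren)
  node 29: 0 child(ren)
Matching nodes: [3, 17, 46, 22, 33]
Count of internal (non-leaf) nodes: 5


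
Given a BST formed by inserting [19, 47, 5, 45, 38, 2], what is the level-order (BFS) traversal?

Tree insertion order: [19, 47, 5, 45, 38, 2]
Tree (level-order array): [19, 5, 47, 2, None, 45, None, None, None, 38]
BFS from the root, enqueuing left then right child of each popped node:
  queue [19] -> pop 19, enqueue [5, 47], visited so far: [19]
  queue [5, 47] -> pop 5, enqueue [2], visited so far: [19, 5]
  queue [47, 2] -> pop 47, enqueue [45], visited so far: [19, 5, 47]
  queue [2, 45] -> pop 2, enqueue [none], visited so far: [19, 5, 47, 2]
  queue [45] -> pop 45, enqueue [38], visited so far: [19, 5, 47, 2, 45]
  queue [38] -> pop 38, enqueue [none], visited so far: [19, 5, 47, 2, 45, 38]
Result: [19, 5, 47, 2, 45, 38]


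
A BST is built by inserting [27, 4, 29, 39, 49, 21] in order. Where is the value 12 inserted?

Starting tree (level order): [27, 4, 29, None, 21, None, 39, None, None, None, 49]
Insertion path: 27 -> 4 -> 21
Result: insert 12 as left child of 21
Final tree (level order): [27, 4, 29, None, 21, None, 39, 12, None, None, 49]


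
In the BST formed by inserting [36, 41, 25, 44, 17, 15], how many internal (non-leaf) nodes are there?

Tree built from: [36, 41, 25, 44, 17, 15]
Tree (level-order array): [36, 25, 41, 17, None, None, 44, 15]
Rule: An internal node has at least one child.
Per-node child counts:
  node 36: 2 child(ren)
  node 25: 1 child(ren)
  node 17: 1 child(ren)
  node 15: 0 child(ren)
  node 41: 1 child(ren)
  node 44: 0 child(ren)
Matching nodes: [36, 25, 17, 41]
Count of internal (non-leaf) nodes: 4


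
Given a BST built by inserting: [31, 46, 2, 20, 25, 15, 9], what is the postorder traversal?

Tree insertion order: [31, 46, 2, 20, 25, 15, 9]
Tree (level-order array): [31, 2, 46, None, 20, None, None, 15, 25, 9]
Postorder traversal: [9, 15, 25, 20, 2, 46, 31]


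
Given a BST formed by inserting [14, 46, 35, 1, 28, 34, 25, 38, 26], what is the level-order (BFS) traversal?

Tree insertion order: [14, 46, 35, 1, 28, 34, 25, 38, 26]
Tree (level-order array): [14, 1, 46, None, None, 35, None, 28, 38, 25, 34, None, None, None, 26]
BFS from the root, enqueuing left then right child of each popped node:
  queue [14] -> pop 14, enqueue [1, 46], visited so far: [14]
  queue [1, 46] -> pop 1, enqueue [none], visited so far: [14, 1]
  queue [46] -> pop 46, enqueue [35], visited so far: [14, 1, 46]
  queue [35] -> pop 35, enqueue [28, 38], visited so far: [14, 1, 46, 35]
  queue [28, 38] -> pop 28, enqueue [25, 34], visited so far: [14, 1, 46, 35, 28]
  queue [38, 25, 34] -> pop 38, enqueue [none], visited so far: [14, 1, 46, 35, 28, 38]
  queue [25, 34] -> pop 25, enqueue [26], visited so far: [14, 1, 46, 35, 28, 38, 25]
  queue [34, 26] -> pop 34, enqueue [none], visited so far: [14, 1, 46, 35, 28, 38, 25, 34]
  queue [26] -> pop 26, enqueue [none], visited so far: [14, 1, 46, 35, 28, 38, 25, 34, 26]
Result: [14, 1, 46, 35, 28, 38, 25, 34, 26]


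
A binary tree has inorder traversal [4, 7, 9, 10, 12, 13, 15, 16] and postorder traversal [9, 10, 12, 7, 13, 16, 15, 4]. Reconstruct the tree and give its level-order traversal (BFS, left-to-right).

Inorder:   [4, 7, 9, 10, 12, 13, 15, 16]
Postorder: [9, 10, 12, 7, 13, 16, 15, 4]
Algorithm: postorder visits root last, so walk postorder right-to-left;
each value is the root of the current inorder slice — split it at that
value, recurse on the right subtree first, then the left.
Recursive splits:
  root=4; inorder splits into left=[], right=[7, 9, 10, 12, 13, 15, 16]
  root=15; inorder splits into left=[7, 9, 10, 12, 13], right=[16]
  root=16; inorder splits into left=[], right=[]
  root=13; inorder splits into left=[7, 9, 10, 12], right=[]
  root=7; inorder splits into left=[], right=[9, 10, 12]
  root=12; inorder splits into left=[9, 10], right=[]
  root=10; inorder splits into left=[9], right=[]
  root=9; inorder splits into left=[], right=[]
Reconstructed level-order: [4, 15, 13, 16, 7, 12, 10, 9]


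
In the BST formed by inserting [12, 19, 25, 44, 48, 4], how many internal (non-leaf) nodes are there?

Tree built from: [12, 19, 25, 44, 48, 4]
Tree (level-order array): [12, 4, 19, None, None, None, 25, None, 44, None, 48]
Rule: An internal node has at least one child.
Per-node child counts:
  node 12: 2 child(ren)
  node 4: 0 child(ren)
  node 19: 1 child(ren)
  node 25: 1 child(ren)
  node 44: 1 child(ren)
  node 48: 0 child(ren)
Matching nodes: [12, 19, 25, 44]
Count of internal (non-leaf) nodes: 4


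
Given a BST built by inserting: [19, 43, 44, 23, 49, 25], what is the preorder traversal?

Tree insertion order: [19, 43, 44, 23, 49, 25]
Tree (level-order array): [19, None, 43, 23, 44, None, 25, None, 49]
Preorder traversal: [19, 43, 23, 25, 44, 49]


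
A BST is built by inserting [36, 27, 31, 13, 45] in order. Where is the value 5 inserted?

Starting tree (level order): [36, 27, 45, 13, 31]
Insertion path: 36 -> 27 -> 13
Result: insert 5 as left child of 13
Final tree (level order): [36, 27, 45, 13, 31, None, None, 5]


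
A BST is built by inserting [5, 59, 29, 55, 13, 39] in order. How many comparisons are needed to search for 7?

Search path for 7: 5 -> 59 -> 29 -> 13
Found: False
Comparisons: 4


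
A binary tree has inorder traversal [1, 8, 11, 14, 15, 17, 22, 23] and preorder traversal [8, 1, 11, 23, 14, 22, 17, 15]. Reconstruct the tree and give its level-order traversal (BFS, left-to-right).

Inorder:  [1, 8, 11, 14, 15, 17, 22, 23]
Preorder: [8, 1, 11, 23, 14, 22, 17, 15]
Algorithm: preorder visits root first, so consume preorder in order;
for each root, split the current inorder slice at that value into
left-subtree inorder and right-subtree inorder, then recurse.
Recursive splits:
  root=8; inorder splits into left=[1], right=[11, 14, 15, 17, 22, 23]
  root=1; inorder splits into left=[], right=[]
  root=11; inorder splits into left=[], right=[14, 15, 17, 22, 23]
  root=23; inorder splits into left=[14, 15, 17, 22], right=[]
  root=14; inorder splits into left=[], right=[15, 17, 22]
  root=22; inorder splits into left=[15, 17], right=[]
  root=17; inorder splits into left=[15], right=[]
  root=15; inorder splits into left=[], right=[]
Reconstructed level-order: [8, 1, 11, 23, 14, 22, 17, 15]


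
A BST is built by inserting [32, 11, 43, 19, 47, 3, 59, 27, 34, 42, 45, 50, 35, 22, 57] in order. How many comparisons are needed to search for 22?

Search path for 22: 32 -> 11 -> 19 -> 27 -> 22
Found: True
Comparisons: 5


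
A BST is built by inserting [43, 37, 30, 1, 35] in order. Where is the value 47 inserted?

Starting tree (level order): [43, 37, None, 30, None, 1, 35]
Insertion path: 43
Result: insert 47 as right child of 43
Final tree (level order): [43, 37, 47, 30, None, None, None, 1, 35]


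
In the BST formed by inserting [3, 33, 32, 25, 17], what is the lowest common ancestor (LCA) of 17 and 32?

Tree insertion order: [3, 33, 32, 25, 17]
Tree (level-order array): [3, None, 33, 32, None, 25, None, 17]
In a BST, the LCA of p=17, q=32 is the first node v on the
root-to-leaf path with p <= v <= q (go left if both < v, right if both > v).
Walk from root:
  at 3: both 17 and 32 > 3, go right
  at 33: both 17 and 32 < 33, go left
  at 32: 17 <= 32 <= 32, this is the LCA
LCA = 32


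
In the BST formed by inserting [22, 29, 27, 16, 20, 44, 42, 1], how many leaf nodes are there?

Tree built from: [22, 29, 27, 16, 20, 44, 42, 1]
Tree (level-order array): [22, 16, 29, 1, 20, 27, 44, None, None, None, None, None, None, 42]
Rule: A leaf has 0 children.
Per-node child counts:
  node 22: 2 child(ren)
  node 16: 2 child(ren)
  node 1: 0 child(ren)
  node 20: 0 child(ren)
  node 29: 2 child(ren)
  node 27: 0 child(ren)
  node 44: 1 child(ren)
  node 42: 0 child(ren)
Matching nodes: [1, 20, 27, 42]
Count of leaf nodes: 4


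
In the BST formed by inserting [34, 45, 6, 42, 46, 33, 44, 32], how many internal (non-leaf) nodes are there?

Tree built from: [34, 45, 6, 42, 46, 33, 44, 32]
Tree (level-order array): [34, 6, 45, None, 33, 42, 46, 32, None, None, 44]
Rule: An internal node has at least one child.
Per-node child counts:
  node 34: 2 child(ren)
  node 6: 1 child(ren)
  node 33: 1 child(ren)
  node 32: 0 child(ren)
  node 45: 2 child(ren)
  node 42: 1 child(ren)
  node 44: 0 child(ren)
  node 46: 0 child(ren)
Matching nodes: [34, 6, 33, 45, 42]
Count of internal (non-leaf) nodes: 5


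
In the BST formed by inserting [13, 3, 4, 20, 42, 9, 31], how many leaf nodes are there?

Tree built from: [13, 3, 4, 20, 42, 9, 31]
Tree (level-order array): [13, 3, 20, None, 4, None, 42, None, 9, 31]
Rule: A leaf has 0 children.
Per-node child counts:
  node 13: 2 child(ren)
  node 3: 1 child(ren)
  node 4: 1 child(ren)
  node 9: 0 child(ren)
  node 20: 1 child(ren)
  node 42: 1 child(ren)
  node 31: 0 child(ren)
Matching nodes: [9, 31]
Count of leaf nodes: 2


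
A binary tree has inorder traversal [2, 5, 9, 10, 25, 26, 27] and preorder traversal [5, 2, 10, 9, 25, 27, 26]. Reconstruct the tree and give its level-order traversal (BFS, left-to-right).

Inorder:  [2, 5, 9, 10, 25, 26, 27]
Preorder: [5, 2, 10, 9, 25, 27, 26]
Algorithm: preorder visits root first, so consume preorder in order;
for each root, split the current inorder slice at that value into
left-subtree inorder and right-subtree inorder, then recurse.
Recursive splits:
  root=5; inorder splits into left=[2], right=[9, 10, 25, 26, 27]
  root=2; inorder splits into left=[], right=[]
  root=10; inorder splits into left=[9], right=[25, 26, 27]
  root=9; inorder splits into left=[], right=[]
  root=25; inorder splits into left=[], right=[26, 27]
  root=27; inorder splits into left=[26], right=[]
  root=26; inorder splits into left=[], right=[]
Reconstructed level-order: [5, 2, 10, 9, 25, 27, 26]


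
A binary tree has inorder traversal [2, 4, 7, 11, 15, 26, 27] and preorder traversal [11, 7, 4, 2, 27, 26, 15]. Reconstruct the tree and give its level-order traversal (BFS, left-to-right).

Inorder:  [2, 4, 7, 11, 15, 26, 27]
Preorder: [11, 7, 4, 2, 27, 26, 15]
Algorithm: preorder visits root first, so consume preorder in order;
for each root, split the current inorder slice at that value into
left-subtree inorder and right-subtree inorder, then recurse.
Recursive splits:
  root=11; inorder splits into left=[2, 4, 7], right=[15, 26, 27]
  root=7; inorder splits into left=[2, 4], right=[]
  root=4; inorder splits into left=[2], right=[]
  root=2; inorder splits into left=[], right=[]
  root=27; inorder splits into left=[15, 26], right=[]
  root=26; inorder splits into left=[15], right=[]
  root=15; inorder splits into left=[], right=[]
Reconstructed level-order: [11, 7, 27, 4, 26, 2, 15]


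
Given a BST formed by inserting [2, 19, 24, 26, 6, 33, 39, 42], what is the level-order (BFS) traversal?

Tree insertion order: [2, 19, 24, 26, 6, 33, 39, 42]
Tree (level-order array): [2, None, 19, 6, 24, None, None, None, 26, None, 33, None, 39, None, 42]
BFS from the root, enqueuing left then right child of each popped node:
  queue [2] -> pop 2, enqueue [19], visited so far: [2]
  queue [19] -> pop 19, enqueue [6, 24], visited so far: [2, 19]
  queue [6, 24] -> pop 6, enqueue [none], visited so far: [2, 19, 6]
  queue [24] -> pop 24, enqueue [26], visited so far: [2, 19, 6, 24]
  queue [26] -> pop 26, enqueue [33], visited so far: [2, 19, 6, 24, 26]
  queue [33] -> pop 33, enqueue [39], visited so far: [2, 19, 6, 24, 26, 33]
  queue [39] -> pop 39, enqueue [42], visited so far: [2, 19, 6, 24, 26, 33, 39]
  queue [42] -> pop 42, enqueue [none], visited so far: [2, 19, 6, 24, 26, 33, 39, 42]
Result: [2, 19, 6, 24, 26, 33, 39, 42]


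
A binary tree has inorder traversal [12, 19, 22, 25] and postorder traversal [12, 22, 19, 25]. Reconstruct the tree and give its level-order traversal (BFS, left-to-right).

Inorder:   [12, 19, 22, 25]
Postorder: [12, 22, 19, 25]
Algorithm: postorder visits root last, so walk postorder right-to-left;
each value is the root of the current inorder slice — split it at that
value, recurse on the right subtree first, then the left.
Recursive splits:
  root=25; inorder splits into left=[12, 19, 22], right=[]
  root=19; inorder splits into left=[12], right=[22]
  root=22; inorder splits into left=[], right=[]
  root=12; inorder splits into left=[], right=[]
Reconstructed level-order: [25, 19, 12, 22]


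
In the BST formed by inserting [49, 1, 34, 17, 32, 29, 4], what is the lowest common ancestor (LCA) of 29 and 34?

Tree insertion order: [49, 1, 34, 17, 32, 29, 4]
Tree (level-order array): [49, 1, None, None, 34, 17, None, 4, 32, None, None, 29]
In a BST, the LCA of p=29, q=34 is the first node v on the
root-to-leaf path with p <= v <= q (go left if both < v, right if both > v).
Walk from root:
  at 49: both 29 and 34 < 49, go left
  at 1: both 29 and 34 > 1, go right
  at 34: 29 <= 34 <= 34, this is the LCA
LCA = 34


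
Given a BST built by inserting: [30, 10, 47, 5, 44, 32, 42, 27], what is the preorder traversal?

Tree insertion order: [30, 10, 47, 5, 44, 32, 42, 27]
Tree (level-order array): [30, 10, 47, 5, 27, 44, None, None, None, None, None, 32, None, None, 42]
Preorder traversal: [30, 10, 5, 27, 47, 44, 32, 42]


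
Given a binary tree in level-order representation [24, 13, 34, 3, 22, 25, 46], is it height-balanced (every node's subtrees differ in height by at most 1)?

Tree (level-order array): [24, 13, 34, 3, 22, 25, 46]
Definition: a tree is height-balanced if, at every node, |h(left) - h(right)| <= 1 (empty subtree has height -1).
Bottom-up per-node check:
  node 3: h_left=-1, h_right=-1, diff=0 [OK], height=0
  node 22: h_left=-1, h_right=-1, diff=0 [OK], height=0
  node 13: h_left=0, h_right=0, diff=0 [OK], height=1
  node 25: h_left=-1, h_right=-1, diff=0 [OK], height=0
  node 46: h_left=-1, h_right=-1, diff=0 [OK], height=0
  node 34: h_left=0, h_right=0, diff=0 [OK], height=1
  node 24: h_left=1, h_right=1, diff=0 [OK], height=2
All nodes satisfy the balance condition.
Result: Balanced


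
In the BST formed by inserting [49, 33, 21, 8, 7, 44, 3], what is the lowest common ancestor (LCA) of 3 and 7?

Tree insertion order: [49, 33, 21, 8, 7, 44, 3]
Tree (level-order array): [49, 33, None, 21, 44, 8, None, None, None, 7, None, 3]
In a BST, the LCA of p=3, q=7 is the first node v on the
root-to-leaf path with p <= v <= q (go left if both < v, right if both > v).
Walk from root:
  at 49: both 3 and 7 < 49, go left
  at 33: both 3 and 7 < 33, go left
  at 21: both 3 and 7 < 21, go left
  at 8: both 3 and 7 < 8, go left
  at 7: 3 <= 7 <= 7, this is the LCA
LCA = 7


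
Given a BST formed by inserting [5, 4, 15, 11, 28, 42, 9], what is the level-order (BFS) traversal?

Tree insertion order: [5, 4, 15, 11, 28, 42, 9]
Tree (level-order array): [5, 4, 15, None, None, 11, 28, 9, None, None, 42]
BFS from the root, enqueuing left then right child of each popped node:
  queue [5] -> pop 5, enqueue [4, 15], visited so far: [5]
  queue [4, 15] -> pop 4, enqueue [none], visited so far: [5, 4]
  queue [15] -> pop 15, enqueue [11, 28], visited so far: [5, 4, 15]
  queue [11, 28] -> pop 11, enqueue [9], visited so far: [5, 4, 15, 11]
  queue [28, 9] -> pop 28, enqueue [42], visited so far: [5, 4, 15, 11, 28]
  queue [9, 42] -> pop 9, enqueue [none], visited so far: [5, 4, 15, 11, 28, 9]
  queue [42] -> pop 42, enqueue [none], visited so far: [5, 4, 15, 11, 28, 9, 42]
Result: [5, 4, 15, 11, 28, 9, 42]


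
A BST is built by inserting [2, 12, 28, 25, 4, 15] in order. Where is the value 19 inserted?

Starting tree (level order): [2, None, 12, 4, 28, None, None, 25, None, 15]
Insertion path: 2 -> 12 -> 28 -> 25 -> 15
Result: insert 19 as right child of 15
Final tree (level order): [2, None, 12, 4, 28, None, None, 25, None, 15, None, None, 19]


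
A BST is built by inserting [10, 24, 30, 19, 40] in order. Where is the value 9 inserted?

Starting tree (level order): [10, None, 24, 19, 30, None, None, None, 40]
Insertion path: 10
Result: insert 9 as left child of 10
Final tree (level order): [10, 9, 24, None, None, 19, 30, None, None, None, 40]


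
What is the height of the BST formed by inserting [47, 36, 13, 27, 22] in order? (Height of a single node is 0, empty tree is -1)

Insertion order: [47, 36, 13, 27, 22]
Tree (level-order array): [47, 36, None, 13, None, None, 27, 22]
Compute height bottom-up (empty subtree = -1):
  height(22) = 1 + max(-1, -1) = 0
  height(27) = 1 + max(0, -1) = 1
  height(13) = 1 + max(-1, 1) = 2
  height(36) = 1 + max(2, -1) = 3
  height(47) = 1 + max(3, -1) = 4
Height = 4


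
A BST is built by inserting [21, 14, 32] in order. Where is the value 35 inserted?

Starting tree (level order): [21, 14, 32]
Insertion path: 21 -> 32
Result: insert 35 as right child of 32
Final tree (level order): [21, 14, 32, None, None, None, 35]


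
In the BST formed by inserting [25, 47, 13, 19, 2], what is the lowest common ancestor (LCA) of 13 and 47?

Tree insertion order: [25, 47, 13, 19, 2]
Tree (level-order array): [25, 13, 47, 2, 19]
In a BST, the LCA of p=13, q=47 is the first node v on the
root-to-leaf path with p <= v <= q (go left if both < v, right if both > v).
Walk from root:
  at 25: 13 <= 25 <= 47, this is the LCA
LCA = 25


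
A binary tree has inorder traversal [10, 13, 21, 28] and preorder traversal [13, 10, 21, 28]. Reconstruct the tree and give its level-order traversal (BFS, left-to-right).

Inorder:  [10, 13, 21, 28]
Preorder: [13, 10, 21, 28]
Algorithm: preorder visits root first, so consume preorder in order;
for each root, split the current inorder slice at that value into
left-subtree inorder and right-subtree inorder, then recurse.
Recursive splits:
  root=13; inorder splits into left=[10], right=[21, 28]
  root=10; inorder splits into left=[], right=[]
  root=21; inorder splits into left=[], right=[28]
  root=28; inorder splits into left=[], right=[]
Reconstructed level-order: [13, 10, 21, 28]


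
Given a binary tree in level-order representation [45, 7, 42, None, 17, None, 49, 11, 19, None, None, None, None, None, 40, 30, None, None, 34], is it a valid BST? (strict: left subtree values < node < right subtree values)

Level-order array: [45, 7, 42, None, 17, None, 49, 11, 19, None, None, None, None, None, 40, 30, None, None, 34]
Validate using subtree bounds (lo, hi): at each node, require lo < value < hi,
then recurse left with hi=value and right with lo=value.
Preorder trace (stopping at first violation):
  at node 45 with bounds (-inf, +inf): OK
  at node 7 with bounds (-inf, 45): OK
  at node 17 with bounds (7, 45): OK
  at node 11 with bounds (7, 17): OK
  at node 19 with bounds (17, 45): OK
  at node 40 with bounds (19, 45): OK
  at node 30 with bounds (19, 40): OK
  at node 34 with bounds (30, 40): OK
  at node 42 with bounds (45, +inf): VIOLATION
Node 42 violates its bound: not (45 < 42 < +inf).
Result: Not a valid BST


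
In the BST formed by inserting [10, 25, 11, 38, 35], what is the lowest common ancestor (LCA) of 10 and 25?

Tree insertion order: [10, 25, 11, 38, 35]
Tree (level-order array): [10, None, 25, 11, 38, None, None, 35]
In a BST, the LCA of p=10, q=25 is the first node v on the
root-to-leaf path with p <= v <= q (go left if both < v, right if both > v).
Walk from root:
  at 10: 10 <= 10 <= 25, this is the LCA
LCA = 10


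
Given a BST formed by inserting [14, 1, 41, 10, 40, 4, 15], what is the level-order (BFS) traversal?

Tree insertion order: [14, 1, 41, 10, 40, 4, 15]
Tree (level-order array): [14, 1, 41, None, 10, 40, None, 4, None, 15]
BFS from the root, enqueuing left then right child of each popped node:
  queue [14] -> pop 14, enqueue [1, 41], visited so far: [14]
  queue [1, 41] -> pop 1, enqueue [10], visited so far: [14, 1]
  queue [41, 10] -> pop 41, enqueue [40], visited so far: [14, 1, 41]
  queue [10, 40] -> pop 10, enqueue [4], visited so far: [14, 1, 41, 10]
  queue [40, 4] -> pop 40, enqueue [15], visited so far: [14, 1, 41, 10, 40]
  queue [4, 15] -> pop 4, enqueue [none], visited so far: [14, 1, 41, 10, 40, 4]
  queue [15] -> pop 15, enqueue [none], visited so far: [14, 1, 41, 10, 40, 4, 15]
Result: [14, 1, 41, 10, 40, 4, 15]


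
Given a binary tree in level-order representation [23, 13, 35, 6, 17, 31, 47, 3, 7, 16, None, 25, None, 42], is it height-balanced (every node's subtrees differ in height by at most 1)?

Tree (level-order array): [23, 13, 35, 6, 17, 31, 47, 3, 7, 16, None, 25, None, 42]
Definition: a tree is height-balanced if, at every node, |h(left) - h(right)| <= 1 (empty subtree has height -1).
Bottom-up per-node check:
  node 3: h_left=-1, h_right=-1, diff=0 [OK], height=0
  node 7: h_left=-1, h_right=-1, diff=0 [OK], height=0
  node 6: h_left=0, h_right=0, diff=0 [OK], height=1
  node 16: h_left=-1, h_right=-1, diff=0 [OK], height=0
  node 17: h_left=0, h_right=-1, diff=1 [OK], height=1
  node 13: h_left=1, h_right=1, diff=0 [OK], height=2
  node 25: h_left=-1, h_right=-1, diff=0 [OK], height=0
  node 31: h_left=0, h_right=-1, diff=1 [OK], height=1
  node 42: h_left=-1, h_right=-1, diff=0 [OK], height=0
  node 47: h_left=0, h_right=-1, diff=1 [OK], height=1
  node 35: h_left=1, h_right=1, diff=0 [OK], height=2
  node 23: h_left=2, h_right=2, diff=0 [OK], height=3
All nodes satisfy the balance condition.
Result: Balanced


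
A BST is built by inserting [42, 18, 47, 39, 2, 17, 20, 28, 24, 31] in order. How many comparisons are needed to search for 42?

Search path for 42: 42
Found: True
Comparisons: 1


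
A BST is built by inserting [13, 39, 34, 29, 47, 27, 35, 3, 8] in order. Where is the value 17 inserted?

Starting tree (level order): [13, 3, 39, None, 8, 34, 47, None, None, 29, 35, None, None, 27]
Insertion path: 13 -> 39 -> 34 -> 29 -> 27
Result: insert 17 as left child of 27
Final tree (level order): [13, 3, 39, None, 8, 34, 47, None, None, 29, 35, None, None, 27, None, None, None, 17]


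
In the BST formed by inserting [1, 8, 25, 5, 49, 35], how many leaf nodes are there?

Tree built from: [1, 8, 25, 5, 49, 35]
Tree (level-order array): [1, None, 8, 5, 25, None, None, None, 49, 35]
Rule: A leaf has 0 children.
Per-node child counts:
  node 1: 1 child(ren)
  node 8: 2 child(ren)
  node 5: 0 child(ren)
  node 25: 1 child(ren)
  node 49: 1 child(ren)
  node 35: 0 child(ren)
Matching nodes: [5, 35]
Count of leaf nodes: 2


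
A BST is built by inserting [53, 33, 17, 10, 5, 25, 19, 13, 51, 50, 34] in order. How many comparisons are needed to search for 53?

Search path for 53: 53
Found: True
Comparisons: 1


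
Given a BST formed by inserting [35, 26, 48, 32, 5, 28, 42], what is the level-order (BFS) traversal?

Tree insertion order: [35, 26, 48, 32, 5, 28, 42]
Tree (level-order array): [35, 26, 48, 5, 32, 42, None, None, None, 28]
BFS from the root, enqueuing left then right child of each popped node:
  queue [35] -> pop 35, enqueue [26, 48], visited so far: [35]
  queue [26, 48] -> pop 26, enqueue [5, 32], visited so far: [35, 26]
  queue [48, 5, 32] -> pop 48, enqueue [42], visited so far: [35, 26, 48]
  queue [5, 32, 42] -> pop 5, enqueue [none], visited so far: [35, 26, 48, 5]
  queue [32, 42] -> pop 32, enqueue [28], visited so far: [35, 26, 48, 5, 32]
  queue [42, 28] -> pop 42, enqueue [none], visited so far: [35, 26, 48, 5, 32, 42]
  queue [28] -> pop 28, enqueue [none], visited so far: [35, 26, 48, 5, 32, 42, 28]
Result: [35, 26, 48, 5, 32, 42, 28]


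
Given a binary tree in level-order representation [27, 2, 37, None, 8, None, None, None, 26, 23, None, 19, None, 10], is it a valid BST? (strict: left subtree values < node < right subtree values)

Level-order array: [27, 2, 37, None, 8, None, None, None, 26, 23, None, 19, None, 10]
Validate using subtree bounds (lo, hi): at each node, require lo < value < hi,
then recurse left with hi=value and right with lo=value.
Preorder trace (stopping at first violation):
  at node 27 with bounds (-inf, +inf): OK
  at node 2 with bounds (-inf, 27): OK
  at node 8 with bounds (2, 27): OK
  at node 26 with bounds (8, 27): OK
  at node 23 with bounds (8, 26): OK
  at node 19 with bounds (8, 23): OK
  at node 10 with bounds (8, 19): OK
  at node 37 with bounds (27, +inf): OK
No violation found at any node.
Result: Valid BST


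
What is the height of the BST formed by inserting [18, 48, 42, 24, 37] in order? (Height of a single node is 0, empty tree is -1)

Insertion order: [18, 48, 42, 24, 37]
Tree (level-order array): [18, None, 48, 42, None, 24, None, None, 37]
Compute height bottom-up (empty subtree = -1):
  height(37) = 1 + max(-1, -1) = 0
  height(24) = 1 + max(-1, 0) = 1
  height(42) = 1 + max(1, -1) = 2
  height(48) = 1 + max(2, -1) = 3
  height(18) = 1 + max(-1, 3) = 4
Height = 4


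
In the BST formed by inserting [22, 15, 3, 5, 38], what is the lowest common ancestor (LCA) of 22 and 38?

Tree insertion order: [22, 15, 3, 5, 38]
Tree (level-order array): [22, 15, 38, 3, None, None, None, None, 5]
In a BST, the LCA of p=22, q=38 is the first node v on the
root-to-leaf path with p <= v <= q (go left if both < v, right if both > v).
Walk from root:
  at 22: 22 <= 22 <= 38, this is the LCA
LCA = 22


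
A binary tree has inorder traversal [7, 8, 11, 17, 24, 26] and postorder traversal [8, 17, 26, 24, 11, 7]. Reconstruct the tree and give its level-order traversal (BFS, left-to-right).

Inorder:   [7, 8, 11, 17, 24, 26]
Postorder: [8, 17, 26, 24, 11, 7]
Algorithm: postorder visits root last, so walk postorder right-to-left;
each value is the root of the current inorder slice — split it at that
value, recurse on the right subtree first, then the left.
Recursive splits:
  root=7; inorder splits into left=[], right=[8, 11, 17, 24, 26]
  root=11; inorder splits into left=[8], right=[17, 24, 26]
  root=24; inorder splits into left=[17], right=[26]
  root=26; inorder splits into left=[], right=[]
  root=17; inorder splits into left=[], right=[]
  root=8; inorder splits into left=[], right=[]
Reconstructed level-order: [7, 11, 8, 24, 17, 26]
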